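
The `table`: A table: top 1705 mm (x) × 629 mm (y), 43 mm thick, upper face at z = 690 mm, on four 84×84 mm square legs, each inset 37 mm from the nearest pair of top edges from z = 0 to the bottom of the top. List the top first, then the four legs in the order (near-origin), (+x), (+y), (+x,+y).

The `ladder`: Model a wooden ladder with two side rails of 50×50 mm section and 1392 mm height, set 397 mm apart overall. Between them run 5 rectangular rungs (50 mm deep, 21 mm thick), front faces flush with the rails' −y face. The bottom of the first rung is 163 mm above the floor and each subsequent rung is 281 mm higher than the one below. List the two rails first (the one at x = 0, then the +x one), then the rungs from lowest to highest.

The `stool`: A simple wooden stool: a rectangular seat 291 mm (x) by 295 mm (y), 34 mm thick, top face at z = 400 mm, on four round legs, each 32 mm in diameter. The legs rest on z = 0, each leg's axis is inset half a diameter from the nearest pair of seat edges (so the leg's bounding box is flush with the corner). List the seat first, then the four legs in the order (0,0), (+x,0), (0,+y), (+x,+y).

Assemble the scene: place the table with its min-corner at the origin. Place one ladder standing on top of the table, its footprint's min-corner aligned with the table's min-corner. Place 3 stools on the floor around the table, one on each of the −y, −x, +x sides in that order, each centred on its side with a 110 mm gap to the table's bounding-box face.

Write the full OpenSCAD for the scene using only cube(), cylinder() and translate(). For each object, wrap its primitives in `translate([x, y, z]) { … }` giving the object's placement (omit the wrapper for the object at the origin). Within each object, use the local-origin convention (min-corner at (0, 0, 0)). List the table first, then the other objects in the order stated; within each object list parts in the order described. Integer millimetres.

translate([0, 0, 647]) cube([1705, 629, 43]);
translate([37, 37, 0]) cube([84, 84, 647]);
translate([1584, 37, 0]) cube([84, 84, 647]);
translate([37, 508, 0]) cube([84, 84, 647]);
translate([1584, 508, 0]) cube([84, 84, 647]);
translate([0, 0, 690]) {
  cube([50, 50, 1392]);
  translate([347, 0, 0]) cube([50, 50, 1392]);
  translate([50, 0, 163]) cube([297, 50, 21]);
  translate([50, 0, 444]) cube([297, 50, 21]);
  translate([50, 0, 725]) cube([297, 50, 21]);
  translate([50, 0, 1006]) cube([297, 50, 21]);
  translate([50, 0, 1287]) cube([297, 50, 21]);
}
translate([707, -405, 0]) {
  translate([0, 0, 366]) cube([291, 295, 34]);
  translate([16, 16, 0]) cylinder(h = 366, r = 16);
  translate([275, 16, 0]) cylinder(h = 366, r = 16);
  translate([16, 279, 0]) cylinder(h = 366, r = 16);
  translate([275, 279, 0]) cylinder(h = 366, r = 16);
}
translate([-401, 167, 0]) {
  translate([0, 0, 366]) cube([291, 295, 34]);
  translate([16, 16, 0]) cylinder(h = 366, r = 16);
  translate([275, 16, 0]) cylinder(h = 366, r = 16);
  translate([16, 279, 0]) cylinder(h = 366, r = 16);
  translate([275, 279, 0]) cylinder(h = 366, r = 16);
}
translate([1815, 167, 0]) {
  translate([0, 0, 366]) cube([291, 295, 34]);
  translate([16, 16, 0]) cylinder(h = 366, r = 16);
  translate([275, 16, 0]) cylinder(h = 366, r = 16);
  translate([16, 279, 0]) cylinder(h = 366, r = 16);
  translate([275, 279, 0]) cylinder(h = 366, r = 16);
}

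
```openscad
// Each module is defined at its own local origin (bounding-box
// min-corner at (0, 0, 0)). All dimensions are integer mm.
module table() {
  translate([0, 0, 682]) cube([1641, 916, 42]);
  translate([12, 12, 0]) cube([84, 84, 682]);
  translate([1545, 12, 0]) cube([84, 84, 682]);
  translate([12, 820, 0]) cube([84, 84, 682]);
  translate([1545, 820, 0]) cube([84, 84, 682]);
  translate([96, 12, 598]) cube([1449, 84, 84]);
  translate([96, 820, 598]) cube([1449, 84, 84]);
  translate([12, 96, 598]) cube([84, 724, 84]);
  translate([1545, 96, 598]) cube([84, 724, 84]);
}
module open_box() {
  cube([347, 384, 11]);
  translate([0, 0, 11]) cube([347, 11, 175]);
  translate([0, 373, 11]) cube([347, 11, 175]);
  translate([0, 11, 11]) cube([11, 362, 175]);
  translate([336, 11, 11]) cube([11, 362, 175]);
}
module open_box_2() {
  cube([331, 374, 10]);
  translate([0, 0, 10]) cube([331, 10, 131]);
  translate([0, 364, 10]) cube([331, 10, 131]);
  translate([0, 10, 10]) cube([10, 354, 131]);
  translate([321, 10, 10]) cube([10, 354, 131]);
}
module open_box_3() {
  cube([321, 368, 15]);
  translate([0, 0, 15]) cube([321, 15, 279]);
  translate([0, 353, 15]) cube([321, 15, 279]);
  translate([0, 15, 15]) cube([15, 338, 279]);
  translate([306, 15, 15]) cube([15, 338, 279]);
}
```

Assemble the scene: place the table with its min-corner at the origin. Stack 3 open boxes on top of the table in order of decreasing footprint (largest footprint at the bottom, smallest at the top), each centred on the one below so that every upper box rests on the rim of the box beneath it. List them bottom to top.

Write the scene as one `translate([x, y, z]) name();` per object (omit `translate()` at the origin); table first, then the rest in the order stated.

table();
translate([647, 266, 724]) open_box();
translate([655, 271, 910]) open_box_2();
translate([660, 274, 1051]) open_box_3();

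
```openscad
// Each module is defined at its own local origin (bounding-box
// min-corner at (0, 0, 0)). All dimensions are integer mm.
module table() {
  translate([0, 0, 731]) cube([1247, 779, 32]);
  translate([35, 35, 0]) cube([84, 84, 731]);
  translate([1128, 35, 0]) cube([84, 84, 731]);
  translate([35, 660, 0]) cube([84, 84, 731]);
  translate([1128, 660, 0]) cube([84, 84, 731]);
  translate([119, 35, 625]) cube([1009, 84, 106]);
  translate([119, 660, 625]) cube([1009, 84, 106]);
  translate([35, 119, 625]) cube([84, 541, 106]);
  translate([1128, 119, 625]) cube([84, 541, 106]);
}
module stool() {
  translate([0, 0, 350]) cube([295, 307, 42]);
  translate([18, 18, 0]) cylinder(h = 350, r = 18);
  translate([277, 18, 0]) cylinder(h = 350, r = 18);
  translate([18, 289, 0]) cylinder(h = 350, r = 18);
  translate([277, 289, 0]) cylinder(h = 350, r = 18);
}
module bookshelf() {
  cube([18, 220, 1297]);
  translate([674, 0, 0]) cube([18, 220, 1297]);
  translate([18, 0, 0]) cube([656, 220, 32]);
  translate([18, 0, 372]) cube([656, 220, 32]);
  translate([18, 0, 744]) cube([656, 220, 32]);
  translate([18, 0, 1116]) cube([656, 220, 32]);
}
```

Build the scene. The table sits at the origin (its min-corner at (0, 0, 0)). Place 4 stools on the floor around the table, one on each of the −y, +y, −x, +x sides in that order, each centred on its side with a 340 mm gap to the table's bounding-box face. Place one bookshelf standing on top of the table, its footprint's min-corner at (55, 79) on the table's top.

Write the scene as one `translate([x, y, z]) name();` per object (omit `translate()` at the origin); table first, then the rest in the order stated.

table();
translate([476, -647, 0]) stool();
translate([476, 1119, 0]) stool();
translate([-635, 236, 0]) stool();
translate([1587, 236, 0]) stool();
translate([55, 79, 763]) bookshelf();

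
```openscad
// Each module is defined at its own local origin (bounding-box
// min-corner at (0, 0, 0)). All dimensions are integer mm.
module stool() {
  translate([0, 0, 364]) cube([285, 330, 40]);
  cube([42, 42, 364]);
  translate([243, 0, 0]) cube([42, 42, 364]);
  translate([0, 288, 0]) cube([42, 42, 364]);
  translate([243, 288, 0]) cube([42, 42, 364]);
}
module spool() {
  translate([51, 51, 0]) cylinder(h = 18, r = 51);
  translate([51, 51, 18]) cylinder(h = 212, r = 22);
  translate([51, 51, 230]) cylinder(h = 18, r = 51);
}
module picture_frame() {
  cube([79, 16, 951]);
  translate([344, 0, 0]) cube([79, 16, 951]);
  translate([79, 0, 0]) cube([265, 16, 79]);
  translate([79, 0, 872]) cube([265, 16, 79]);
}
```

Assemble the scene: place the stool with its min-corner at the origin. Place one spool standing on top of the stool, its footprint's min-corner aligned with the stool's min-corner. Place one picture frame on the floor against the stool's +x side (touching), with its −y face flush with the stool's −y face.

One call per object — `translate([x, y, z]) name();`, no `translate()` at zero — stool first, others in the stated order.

stool();
translate([0, 0, 404]) spool();
translate([285, 0, 0]) picture_frame();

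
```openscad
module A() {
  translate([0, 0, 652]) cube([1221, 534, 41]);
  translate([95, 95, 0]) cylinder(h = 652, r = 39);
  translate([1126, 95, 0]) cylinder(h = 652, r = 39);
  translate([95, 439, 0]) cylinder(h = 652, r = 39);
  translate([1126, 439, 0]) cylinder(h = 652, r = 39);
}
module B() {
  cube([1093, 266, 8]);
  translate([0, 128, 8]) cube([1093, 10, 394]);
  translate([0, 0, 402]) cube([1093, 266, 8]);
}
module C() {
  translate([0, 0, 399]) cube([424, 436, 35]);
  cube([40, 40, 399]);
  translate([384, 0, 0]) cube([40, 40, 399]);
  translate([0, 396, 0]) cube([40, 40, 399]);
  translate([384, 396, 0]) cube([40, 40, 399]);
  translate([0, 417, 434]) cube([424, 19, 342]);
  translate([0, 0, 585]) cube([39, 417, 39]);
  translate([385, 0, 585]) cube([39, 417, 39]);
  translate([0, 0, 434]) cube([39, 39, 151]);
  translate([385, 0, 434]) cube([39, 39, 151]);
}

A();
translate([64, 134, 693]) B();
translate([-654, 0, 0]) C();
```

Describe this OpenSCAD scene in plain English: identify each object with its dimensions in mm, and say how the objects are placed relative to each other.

A is a table: top 1221 mm (x) × 534 mm (y), 41 mm thick, upper face at z = 693 mm, on four round legs of 78 mm diameter, each leg's bounding box inset 56 mm from the nearest pair of top edges, running from z = 0 to the bottom of the top.

B is an I-beam lying along x, 1093 mm long. Overall section height 410 mm. Two flanges 266 mm wide (y) and 8 mm thick, one on the floor and one at the top; a web 10 mm thick runs between them, centred on the flange width.

C is a chair. The seat is a 424×436×35 mm slab with its top at z = 434 mm, on four 40×40 mm corner legs (flush with the seat edges, standing on z = 0). A flat backrest 19 mm thick, 342 mm tall, spans the full seat width and rises from the seat top along its +y edge, rear face flush with the rear of the seat. Two armrests of 39×39 mm section run along each side from the seat's front edge to the front of the backrest, top faces 190 mm above the seat top and outer faces flush with the seat's x-edges; a 39×39 mm post under the front of each armrest stands on the seat at the front corner.

The I-beam is on top of the table, centred. The chair is on the floor beside the table on its −x side.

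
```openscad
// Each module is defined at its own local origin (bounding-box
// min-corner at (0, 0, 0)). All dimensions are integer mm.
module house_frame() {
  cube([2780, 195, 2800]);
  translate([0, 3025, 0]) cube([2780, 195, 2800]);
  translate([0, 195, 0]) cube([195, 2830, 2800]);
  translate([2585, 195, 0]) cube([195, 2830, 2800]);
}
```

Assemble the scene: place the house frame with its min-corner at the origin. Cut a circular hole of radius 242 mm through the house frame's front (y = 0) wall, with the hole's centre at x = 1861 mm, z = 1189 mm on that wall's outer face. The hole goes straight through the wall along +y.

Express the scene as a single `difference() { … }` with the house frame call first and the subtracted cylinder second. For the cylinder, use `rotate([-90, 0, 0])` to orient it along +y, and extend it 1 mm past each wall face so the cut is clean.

difference() {
  house_frame();
  translate([1861, -1, 1189]) rotate([-90, 0, 0]) cylinder(h = 197, r = 242);
}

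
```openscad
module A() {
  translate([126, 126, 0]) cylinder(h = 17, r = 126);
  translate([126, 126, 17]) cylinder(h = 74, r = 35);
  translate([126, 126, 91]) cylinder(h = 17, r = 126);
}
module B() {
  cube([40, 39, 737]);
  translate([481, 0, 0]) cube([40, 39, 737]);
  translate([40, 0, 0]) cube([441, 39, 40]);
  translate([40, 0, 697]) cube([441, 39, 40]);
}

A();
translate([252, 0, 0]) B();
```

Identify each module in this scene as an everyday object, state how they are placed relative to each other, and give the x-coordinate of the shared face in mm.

A is a spool. B is a picture frame. The picture frame is against the spool's +x side, with their −y faces flush. The x-coordinate of the shared face is 252 mm.

The spool's +x face and the picture frame's −x face are both at x = 252 mm.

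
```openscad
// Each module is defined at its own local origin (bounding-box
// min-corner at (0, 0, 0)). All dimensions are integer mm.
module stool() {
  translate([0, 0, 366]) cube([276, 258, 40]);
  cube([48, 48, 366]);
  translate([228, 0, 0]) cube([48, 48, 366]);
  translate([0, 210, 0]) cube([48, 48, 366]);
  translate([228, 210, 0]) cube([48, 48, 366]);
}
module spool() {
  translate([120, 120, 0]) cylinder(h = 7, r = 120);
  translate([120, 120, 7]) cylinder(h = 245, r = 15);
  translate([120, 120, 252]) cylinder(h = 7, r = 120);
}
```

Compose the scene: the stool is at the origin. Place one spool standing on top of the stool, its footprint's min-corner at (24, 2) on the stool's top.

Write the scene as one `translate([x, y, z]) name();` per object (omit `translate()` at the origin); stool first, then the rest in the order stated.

stool();
translate([24, 2, 406]) spool();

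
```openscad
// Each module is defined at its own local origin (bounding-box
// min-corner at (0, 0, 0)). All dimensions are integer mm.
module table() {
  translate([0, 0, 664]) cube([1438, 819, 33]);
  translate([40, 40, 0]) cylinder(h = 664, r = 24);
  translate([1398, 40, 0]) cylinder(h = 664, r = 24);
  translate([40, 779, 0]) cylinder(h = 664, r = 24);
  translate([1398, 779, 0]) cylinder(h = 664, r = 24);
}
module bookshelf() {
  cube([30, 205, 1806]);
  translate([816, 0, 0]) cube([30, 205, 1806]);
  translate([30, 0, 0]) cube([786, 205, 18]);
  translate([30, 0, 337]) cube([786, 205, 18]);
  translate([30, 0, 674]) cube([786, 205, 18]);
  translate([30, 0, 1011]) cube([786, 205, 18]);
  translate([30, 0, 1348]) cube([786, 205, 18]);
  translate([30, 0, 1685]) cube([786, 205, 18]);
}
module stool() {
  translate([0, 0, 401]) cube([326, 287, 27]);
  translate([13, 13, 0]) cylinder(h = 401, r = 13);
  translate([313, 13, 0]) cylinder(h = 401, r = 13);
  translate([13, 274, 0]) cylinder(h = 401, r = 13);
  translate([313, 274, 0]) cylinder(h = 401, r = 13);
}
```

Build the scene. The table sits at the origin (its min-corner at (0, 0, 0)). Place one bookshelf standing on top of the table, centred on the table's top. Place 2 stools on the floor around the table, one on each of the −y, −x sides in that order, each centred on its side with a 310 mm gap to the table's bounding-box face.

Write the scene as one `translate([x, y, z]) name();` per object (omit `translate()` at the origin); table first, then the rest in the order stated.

table();
translate([296, 307, 697]) bookshelf();
translate([556, -597, 0]) stool();
translate([-636, 266, 0]) stool();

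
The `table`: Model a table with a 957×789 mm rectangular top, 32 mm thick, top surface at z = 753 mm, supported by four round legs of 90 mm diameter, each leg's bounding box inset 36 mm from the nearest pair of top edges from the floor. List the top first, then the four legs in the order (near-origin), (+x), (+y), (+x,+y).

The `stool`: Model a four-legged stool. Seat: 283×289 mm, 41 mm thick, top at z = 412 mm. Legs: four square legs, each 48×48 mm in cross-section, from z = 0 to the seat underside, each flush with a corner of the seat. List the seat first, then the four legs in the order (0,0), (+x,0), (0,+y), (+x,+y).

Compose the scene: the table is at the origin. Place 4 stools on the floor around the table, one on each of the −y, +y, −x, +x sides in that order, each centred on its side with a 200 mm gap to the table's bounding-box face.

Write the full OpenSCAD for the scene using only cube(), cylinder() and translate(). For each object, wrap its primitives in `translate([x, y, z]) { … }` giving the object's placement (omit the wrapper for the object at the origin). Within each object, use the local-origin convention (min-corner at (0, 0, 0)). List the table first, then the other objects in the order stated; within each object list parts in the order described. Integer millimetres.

translate([0, 0, 721]) cube([957, 789, 32]);
translate([81, 81, 0]) cylinder(h = 721, r = 45);
translate([876, 81, 0]) cylinder(h = 721, r = 45);
translate([81, 708, 0]) cylinder(h = 721, r = 45);
translate([876, 708, 0]) cylinder(h = 721, r = 45);
translate([337, -489, 0]) {
  translate([0, 0, 371]) cube([283, 289, 41]);
  cube([48, 48, 371]);
  translate([235, 0, 0]) cube([48, 48, 371]);
  translate([0, 241, 0]) cube([48, 48, 371]);
  translate([235, 241, 0]) cube([48, 48, 371]);
}
translate([337, 989, 0]) {
  translate([0, 0, 371]) cube([283, 289, 41]);
  cube([48, 48, 371]);
  translate([235, 0, 0]) cube([48, 48, 371]);
  translate([0, 241, 0]) cube([48, 48, 371]);
  translate([235, 241, 0]) cube([48, 48, 371]);
}
translate([-483, 250, 0]) {
  translate([0, 0, 371]) cube([283, 289, 41]);
  cube([48, 48, 371]);
  translate([235, 0, 0]) cube([48, 48, 371]);
  translate([0, 241, 0]) cube([48, 48, 371]);
  translate([235, 241, 0]) cube([48, 48, 371]);
}
translate([1157, 250, 0]) {
  translate([0, 0, 371]) cube([283, 289, 41]);
  cube([48, 48, 371]);
  translate([235, 0, 0]) cube([48, 48, 371]);
  translate([0, 241, 0]) cube([48, 48, 371]);
  translate([235, 241, 0]) cube([48, 48, 371]);
}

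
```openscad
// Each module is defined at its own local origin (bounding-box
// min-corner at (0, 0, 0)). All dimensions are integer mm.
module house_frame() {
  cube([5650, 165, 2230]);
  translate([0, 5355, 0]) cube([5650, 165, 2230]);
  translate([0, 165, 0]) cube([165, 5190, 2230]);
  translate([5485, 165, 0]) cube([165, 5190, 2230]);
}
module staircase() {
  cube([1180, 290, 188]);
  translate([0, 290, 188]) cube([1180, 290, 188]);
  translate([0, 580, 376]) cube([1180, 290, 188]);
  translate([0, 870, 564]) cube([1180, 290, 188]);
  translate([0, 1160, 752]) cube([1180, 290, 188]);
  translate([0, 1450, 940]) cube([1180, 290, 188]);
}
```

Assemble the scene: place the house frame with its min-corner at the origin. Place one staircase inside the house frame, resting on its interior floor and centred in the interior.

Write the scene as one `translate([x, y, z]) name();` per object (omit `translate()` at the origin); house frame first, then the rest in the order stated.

house_frame();
translate([2235, 1890, 0]) staircase();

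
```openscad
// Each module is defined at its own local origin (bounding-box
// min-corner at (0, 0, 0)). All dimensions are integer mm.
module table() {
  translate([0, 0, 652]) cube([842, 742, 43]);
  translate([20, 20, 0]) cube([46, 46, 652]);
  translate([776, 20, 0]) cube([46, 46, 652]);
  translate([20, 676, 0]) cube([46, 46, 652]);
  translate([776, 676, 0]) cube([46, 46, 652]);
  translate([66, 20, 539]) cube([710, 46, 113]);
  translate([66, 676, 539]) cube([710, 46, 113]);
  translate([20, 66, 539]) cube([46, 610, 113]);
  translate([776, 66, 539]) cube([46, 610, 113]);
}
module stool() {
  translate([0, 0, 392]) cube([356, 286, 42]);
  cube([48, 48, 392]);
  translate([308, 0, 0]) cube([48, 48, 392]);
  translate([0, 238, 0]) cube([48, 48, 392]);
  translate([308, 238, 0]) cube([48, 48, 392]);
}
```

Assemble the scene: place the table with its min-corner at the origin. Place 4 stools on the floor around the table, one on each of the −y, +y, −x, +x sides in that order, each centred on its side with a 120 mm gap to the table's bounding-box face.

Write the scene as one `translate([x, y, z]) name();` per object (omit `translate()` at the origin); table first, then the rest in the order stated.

table();
translate([243, -406, 0]) stool();
translate([243, 862, 0]) stool();
translate([-476, 228, 0]) stool();
translate([962, 228, 0]) stool();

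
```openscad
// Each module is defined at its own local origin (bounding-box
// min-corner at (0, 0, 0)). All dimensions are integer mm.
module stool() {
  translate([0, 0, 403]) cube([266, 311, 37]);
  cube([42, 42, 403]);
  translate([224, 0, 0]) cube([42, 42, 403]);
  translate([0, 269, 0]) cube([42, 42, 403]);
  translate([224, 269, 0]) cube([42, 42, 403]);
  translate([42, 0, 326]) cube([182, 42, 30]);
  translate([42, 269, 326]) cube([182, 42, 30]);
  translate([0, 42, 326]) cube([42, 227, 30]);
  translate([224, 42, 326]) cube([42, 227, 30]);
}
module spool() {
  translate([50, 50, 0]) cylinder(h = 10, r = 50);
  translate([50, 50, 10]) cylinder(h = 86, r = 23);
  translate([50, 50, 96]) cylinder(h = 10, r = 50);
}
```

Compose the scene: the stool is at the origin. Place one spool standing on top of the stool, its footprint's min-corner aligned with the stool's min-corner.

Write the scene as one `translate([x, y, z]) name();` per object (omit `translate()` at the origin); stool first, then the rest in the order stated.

stool();
translate([0, 0, 440]) spool();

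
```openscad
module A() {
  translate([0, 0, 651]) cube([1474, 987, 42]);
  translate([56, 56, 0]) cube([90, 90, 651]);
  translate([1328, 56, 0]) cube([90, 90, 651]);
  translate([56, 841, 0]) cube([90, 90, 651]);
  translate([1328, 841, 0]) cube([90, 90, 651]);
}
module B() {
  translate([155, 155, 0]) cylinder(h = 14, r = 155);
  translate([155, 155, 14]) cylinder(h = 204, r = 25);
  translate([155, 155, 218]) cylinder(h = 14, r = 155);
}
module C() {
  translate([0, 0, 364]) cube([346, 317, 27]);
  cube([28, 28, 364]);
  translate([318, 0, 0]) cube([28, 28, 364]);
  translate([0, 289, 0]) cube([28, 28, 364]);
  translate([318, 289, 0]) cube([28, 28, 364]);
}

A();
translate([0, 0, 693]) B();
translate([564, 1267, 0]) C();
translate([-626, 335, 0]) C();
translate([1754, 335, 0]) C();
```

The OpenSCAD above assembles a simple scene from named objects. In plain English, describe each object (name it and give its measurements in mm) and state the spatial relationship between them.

A is a table with a 1474×987 mm rectangular top, 42 mm thick, top surface at z = 693 mm, supported by four 90×90 mm square legs, each inset 56 mm from the nearest pair of top edges, running from the floor.

B is a spool: two coaxial disc flanges of radius 155 mm and thickness 14 mm, joined by a core cylinder of radius 25 mm and height 204 mm. The lower flange rests on z = 0 and the three cylinders share a vertical axis.

C is a simple wooden stool: a rectangular seat 346 mm (x) by 317 mm (y), 27 mm thick, top face at z = 391 mm, on four square legs, each 28×28 mm in cross-section. The legs rest on z = 0, each flush with a corner of the seat.

The spool is on top of the table. Three stools sit around the table at the +y, −x, +x sides.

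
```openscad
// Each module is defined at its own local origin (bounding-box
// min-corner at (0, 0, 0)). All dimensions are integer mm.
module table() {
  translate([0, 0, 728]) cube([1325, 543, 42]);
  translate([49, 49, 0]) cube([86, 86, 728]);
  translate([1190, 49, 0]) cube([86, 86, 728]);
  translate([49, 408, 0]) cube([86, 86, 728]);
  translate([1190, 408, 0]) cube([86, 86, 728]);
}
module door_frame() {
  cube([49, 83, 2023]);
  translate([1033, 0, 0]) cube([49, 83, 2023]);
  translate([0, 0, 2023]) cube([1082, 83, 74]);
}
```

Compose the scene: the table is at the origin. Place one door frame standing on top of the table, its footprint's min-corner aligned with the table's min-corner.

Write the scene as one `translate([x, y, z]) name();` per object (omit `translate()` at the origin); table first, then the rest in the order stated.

table();
translate([0, 0, 770]) door_frame();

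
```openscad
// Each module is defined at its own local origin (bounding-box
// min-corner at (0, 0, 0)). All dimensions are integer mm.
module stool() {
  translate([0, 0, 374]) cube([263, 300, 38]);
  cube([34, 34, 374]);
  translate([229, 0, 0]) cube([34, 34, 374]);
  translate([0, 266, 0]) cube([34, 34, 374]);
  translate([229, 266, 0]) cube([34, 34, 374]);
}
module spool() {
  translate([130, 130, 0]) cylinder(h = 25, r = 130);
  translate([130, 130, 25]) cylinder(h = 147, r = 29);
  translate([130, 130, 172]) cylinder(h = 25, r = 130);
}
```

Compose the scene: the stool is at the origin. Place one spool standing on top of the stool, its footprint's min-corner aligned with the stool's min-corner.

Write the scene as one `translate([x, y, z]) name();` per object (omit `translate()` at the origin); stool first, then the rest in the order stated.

stool();
translate([0, 0, 412]) spool();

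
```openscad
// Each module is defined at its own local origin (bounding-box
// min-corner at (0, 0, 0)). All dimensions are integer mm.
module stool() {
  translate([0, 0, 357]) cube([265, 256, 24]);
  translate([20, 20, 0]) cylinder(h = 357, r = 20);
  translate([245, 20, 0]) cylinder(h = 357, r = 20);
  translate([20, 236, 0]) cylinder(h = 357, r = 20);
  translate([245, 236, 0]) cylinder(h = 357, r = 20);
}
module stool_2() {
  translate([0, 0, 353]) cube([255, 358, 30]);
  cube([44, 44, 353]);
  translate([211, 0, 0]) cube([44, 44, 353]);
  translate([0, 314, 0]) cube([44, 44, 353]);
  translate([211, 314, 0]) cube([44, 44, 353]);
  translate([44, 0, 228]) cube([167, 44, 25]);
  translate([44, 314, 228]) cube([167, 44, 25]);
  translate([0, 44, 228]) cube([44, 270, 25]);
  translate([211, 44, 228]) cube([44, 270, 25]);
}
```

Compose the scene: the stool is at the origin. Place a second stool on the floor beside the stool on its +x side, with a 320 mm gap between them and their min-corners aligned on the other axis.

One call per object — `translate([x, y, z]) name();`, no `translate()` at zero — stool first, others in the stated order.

stool();
translate([585, 0, 0]) stool_2();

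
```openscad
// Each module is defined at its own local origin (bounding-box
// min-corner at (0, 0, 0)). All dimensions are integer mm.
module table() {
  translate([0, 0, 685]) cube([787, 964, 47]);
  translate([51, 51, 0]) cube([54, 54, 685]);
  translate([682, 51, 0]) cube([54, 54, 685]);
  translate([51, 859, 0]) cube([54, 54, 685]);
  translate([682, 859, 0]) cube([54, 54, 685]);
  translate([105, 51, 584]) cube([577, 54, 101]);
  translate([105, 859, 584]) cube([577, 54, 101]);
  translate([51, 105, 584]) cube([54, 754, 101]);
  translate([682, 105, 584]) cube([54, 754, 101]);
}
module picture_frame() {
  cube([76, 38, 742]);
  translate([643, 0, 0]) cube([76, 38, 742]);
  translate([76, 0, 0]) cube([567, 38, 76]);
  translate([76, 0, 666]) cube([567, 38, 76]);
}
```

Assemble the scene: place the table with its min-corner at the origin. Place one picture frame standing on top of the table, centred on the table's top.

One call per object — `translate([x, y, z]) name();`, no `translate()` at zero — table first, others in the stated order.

table();
translate([34, 463, 732]) picture_frame();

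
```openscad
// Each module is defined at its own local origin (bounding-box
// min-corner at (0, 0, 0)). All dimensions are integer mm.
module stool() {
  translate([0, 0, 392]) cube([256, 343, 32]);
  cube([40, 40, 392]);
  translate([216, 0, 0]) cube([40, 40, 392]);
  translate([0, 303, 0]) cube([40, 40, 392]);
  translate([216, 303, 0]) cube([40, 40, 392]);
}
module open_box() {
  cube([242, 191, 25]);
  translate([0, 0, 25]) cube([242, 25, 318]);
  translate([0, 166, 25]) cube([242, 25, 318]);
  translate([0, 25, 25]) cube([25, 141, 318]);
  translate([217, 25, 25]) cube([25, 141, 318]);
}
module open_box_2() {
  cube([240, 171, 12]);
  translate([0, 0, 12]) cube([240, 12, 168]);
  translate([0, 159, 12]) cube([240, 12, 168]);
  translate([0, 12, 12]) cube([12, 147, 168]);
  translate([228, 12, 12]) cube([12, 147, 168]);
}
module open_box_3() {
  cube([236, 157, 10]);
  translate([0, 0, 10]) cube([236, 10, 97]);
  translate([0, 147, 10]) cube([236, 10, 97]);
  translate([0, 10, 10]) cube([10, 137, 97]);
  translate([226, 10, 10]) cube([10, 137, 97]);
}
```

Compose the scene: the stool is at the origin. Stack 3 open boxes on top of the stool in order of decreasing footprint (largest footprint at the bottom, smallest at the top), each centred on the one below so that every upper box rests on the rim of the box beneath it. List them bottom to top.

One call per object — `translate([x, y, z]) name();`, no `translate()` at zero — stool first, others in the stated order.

stool();
translate([7, 76, 424]) open_box();
translate([8, 86, 767]) open_box_2();
translate([10, 93, 947]) open_box_3();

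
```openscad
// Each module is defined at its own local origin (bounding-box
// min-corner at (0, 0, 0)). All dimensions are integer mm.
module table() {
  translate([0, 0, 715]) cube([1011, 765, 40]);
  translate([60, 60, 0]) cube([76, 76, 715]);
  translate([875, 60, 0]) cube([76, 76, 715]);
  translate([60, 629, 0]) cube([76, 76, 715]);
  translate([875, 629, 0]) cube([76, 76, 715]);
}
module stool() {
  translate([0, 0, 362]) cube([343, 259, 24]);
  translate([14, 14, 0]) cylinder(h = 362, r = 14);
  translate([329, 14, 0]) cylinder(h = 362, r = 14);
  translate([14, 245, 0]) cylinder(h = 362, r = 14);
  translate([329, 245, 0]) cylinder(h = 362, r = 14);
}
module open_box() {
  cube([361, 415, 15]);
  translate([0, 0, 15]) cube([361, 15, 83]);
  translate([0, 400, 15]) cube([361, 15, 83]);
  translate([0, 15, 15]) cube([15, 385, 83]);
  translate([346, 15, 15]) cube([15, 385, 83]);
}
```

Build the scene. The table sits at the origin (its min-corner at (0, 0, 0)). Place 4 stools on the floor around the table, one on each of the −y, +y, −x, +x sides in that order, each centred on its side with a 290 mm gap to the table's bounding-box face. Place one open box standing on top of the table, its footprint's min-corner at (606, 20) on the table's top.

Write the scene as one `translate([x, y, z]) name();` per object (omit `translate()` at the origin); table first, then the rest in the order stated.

table();
translate([334, -549, 0]) stool();
translate([334, 1055, 0]) stool();
translate([-633, 253, 0]) stool();
translate([1301, 253, 0]) stool();
translate([606, 20, 755]) open_box();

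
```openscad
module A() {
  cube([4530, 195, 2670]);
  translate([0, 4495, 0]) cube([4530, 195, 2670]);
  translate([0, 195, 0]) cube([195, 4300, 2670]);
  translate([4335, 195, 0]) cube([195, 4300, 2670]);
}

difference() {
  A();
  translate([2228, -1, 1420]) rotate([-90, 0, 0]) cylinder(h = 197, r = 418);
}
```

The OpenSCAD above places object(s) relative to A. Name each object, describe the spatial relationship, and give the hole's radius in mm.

A is a house frame. The house frame has a circular hole through its front wall. The hole's radius is 418 mm.

The subtracted cylinder has r = 418 mm.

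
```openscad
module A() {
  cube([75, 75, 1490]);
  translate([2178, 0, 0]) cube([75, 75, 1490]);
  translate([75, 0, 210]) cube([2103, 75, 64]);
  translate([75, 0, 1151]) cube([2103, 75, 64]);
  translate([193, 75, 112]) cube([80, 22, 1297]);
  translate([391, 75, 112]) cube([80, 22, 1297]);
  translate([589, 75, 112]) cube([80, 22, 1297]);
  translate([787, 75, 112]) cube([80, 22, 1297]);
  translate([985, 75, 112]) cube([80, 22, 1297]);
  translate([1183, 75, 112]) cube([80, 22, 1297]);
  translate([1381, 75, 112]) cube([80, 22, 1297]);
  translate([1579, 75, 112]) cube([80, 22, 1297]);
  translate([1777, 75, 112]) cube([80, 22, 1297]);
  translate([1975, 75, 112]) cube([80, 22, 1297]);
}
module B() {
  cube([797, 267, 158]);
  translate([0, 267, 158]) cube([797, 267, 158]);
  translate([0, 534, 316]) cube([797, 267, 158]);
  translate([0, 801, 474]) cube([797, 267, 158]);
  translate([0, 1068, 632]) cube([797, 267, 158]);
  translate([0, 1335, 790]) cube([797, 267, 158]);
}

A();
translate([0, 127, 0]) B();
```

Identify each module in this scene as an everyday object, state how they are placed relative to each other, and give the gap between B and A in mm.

A is a fence section. B is a staircase. The staircase is on the floor beside the fence section on its +y side. The gap between the staircase and the fence section is 30 mm.

The staircase's nearest face is 30 mm from the fence section's +y face.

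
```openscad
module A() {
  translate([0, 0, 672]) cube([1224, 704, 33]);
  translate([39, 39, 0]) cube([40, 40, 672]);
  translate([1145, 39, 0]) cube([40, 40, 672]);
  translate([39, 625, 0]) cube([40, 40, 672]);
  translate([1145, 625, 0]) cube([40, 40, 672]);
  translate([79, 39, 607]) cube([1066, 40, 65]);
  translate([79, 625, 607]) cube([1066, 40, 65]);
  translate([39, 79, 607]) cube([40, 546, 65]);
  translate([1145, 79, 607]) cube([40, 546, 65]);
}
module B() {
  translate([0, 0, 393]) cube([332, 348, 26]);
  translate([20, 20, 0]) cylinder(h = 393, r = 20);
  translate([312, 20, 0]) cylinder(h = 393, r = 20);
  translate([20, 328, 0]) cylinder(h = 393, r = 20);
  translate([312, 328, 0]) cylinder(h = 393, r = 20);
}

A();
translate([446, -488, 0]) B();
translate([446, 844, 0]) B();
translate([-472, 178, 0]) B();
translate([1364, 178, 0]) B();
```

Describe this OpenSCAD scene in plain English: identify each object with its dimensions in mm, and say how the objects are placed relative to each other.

A is a rectangular dining table. The top is 1224×704×33 mm with its upper surface at z = 705 mm. It stands on four 40×40 mm square legs, each inset 39 mm from the nearest pair of top edges, running from the floor to the underside of the top. Four apron rails, 40 mm thick and 65 mm tall, run between adjacent legs with their top edges flush with the underside of the top and their outer faces flush with the legs' outer faces.

B is a four-legged stool. The seat is 332×348 mm, 26 mm thick, top at z = 419 mm. It stands on four round legs, each 40 mm in diameter, from z = 0 to the seat underside, each leg's axis is inset half a diameter from the nearest pair of seat edges (so the leg's bounding box is flush with the corner).

Four stools sit around the table at the −y, +y, −x, +x sides.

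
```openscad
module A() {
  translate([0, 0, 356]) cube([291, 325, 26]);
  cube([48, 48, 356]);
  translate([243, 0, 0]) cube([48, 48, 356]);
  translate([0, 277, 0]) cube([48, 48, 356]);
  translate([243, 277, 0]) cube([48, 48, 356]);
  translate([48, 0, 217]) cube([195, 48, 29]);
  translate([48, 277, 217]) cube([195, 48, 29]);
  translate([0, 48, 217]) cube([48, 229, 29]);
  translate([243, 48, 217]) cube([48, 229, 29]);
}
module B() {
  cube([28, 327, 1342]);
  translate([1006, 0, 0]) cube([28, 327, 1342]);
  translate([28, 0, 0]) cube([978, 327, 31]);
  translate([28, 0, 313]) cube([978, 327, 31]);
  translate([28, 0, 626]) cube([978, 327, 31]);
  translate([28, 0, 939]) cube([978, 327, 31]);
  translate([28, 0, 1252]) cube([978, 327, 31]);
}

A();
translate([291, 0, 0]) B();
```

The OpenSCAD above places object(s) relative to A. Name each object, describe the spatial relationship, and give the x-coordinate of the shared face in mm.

The stool's +x face and the bookshelf's −x face are both at x = 291 mm.

A is a stool. B is a bookshelf. The bookshelf is against the stool's +x side, with their −y faces flush. The x-coordinate of the shared face is 291 mm.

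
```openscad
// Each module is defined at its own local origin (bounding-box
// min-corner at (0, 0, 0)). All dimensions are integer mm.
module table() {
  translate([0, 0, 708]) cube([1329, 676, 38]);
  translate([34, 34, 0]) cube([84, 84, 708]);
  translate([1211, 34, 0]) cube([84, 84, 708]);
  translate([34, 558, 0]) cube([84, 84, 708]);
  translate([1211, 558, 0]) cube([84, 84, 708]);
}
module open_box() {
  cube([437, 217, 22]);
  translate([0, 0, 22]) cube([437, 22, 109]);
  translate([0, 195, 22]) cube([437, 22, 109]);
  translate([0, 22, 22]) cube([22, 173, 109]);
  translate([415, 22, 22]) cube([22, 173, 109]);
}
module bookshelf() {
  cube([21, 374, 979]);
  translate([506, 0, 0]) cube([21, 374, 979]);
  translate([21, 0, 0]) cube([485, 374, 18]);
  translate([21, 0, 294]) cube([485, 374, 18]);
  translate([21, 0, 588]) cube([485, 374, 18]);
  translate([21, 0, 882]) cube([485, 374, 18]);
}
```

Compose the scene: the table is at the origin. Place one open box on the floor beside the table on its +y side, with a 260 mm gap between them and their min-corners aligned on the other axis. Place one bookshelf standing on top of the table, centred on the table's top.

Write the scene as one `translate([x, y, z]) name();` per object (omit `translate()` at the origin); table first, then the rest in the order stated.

table();
translate([0, 936, 0]) open_box();
translate([401, 151, 746]) bookshelf();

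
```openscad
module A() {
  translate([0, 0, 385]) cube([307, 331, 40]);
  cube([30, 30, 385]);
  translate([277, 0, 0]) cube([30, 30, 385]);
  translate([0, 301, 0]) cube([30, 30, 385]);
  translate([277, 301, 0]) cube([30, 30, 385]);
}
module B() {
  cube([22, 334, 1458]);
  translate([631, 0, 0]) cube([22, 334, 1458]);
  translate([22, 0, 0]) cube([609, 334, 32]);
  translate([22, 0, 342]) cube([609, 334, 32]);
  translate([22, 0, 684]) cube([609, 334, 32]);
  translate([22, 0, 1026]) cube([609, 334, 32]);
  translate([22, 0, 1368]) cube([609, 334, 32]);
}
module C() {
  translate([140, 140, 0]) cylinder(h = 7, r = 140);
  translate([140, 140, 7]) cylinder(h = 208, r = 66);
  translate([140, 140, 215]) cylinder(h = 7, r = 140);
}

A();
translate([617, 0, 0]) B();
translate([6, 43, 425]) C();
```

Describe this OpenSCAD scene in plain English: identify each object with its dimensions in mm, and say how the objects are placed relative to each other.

A is a simple wooden stool: a rectangular seat 307 mm (x) by 331 mm (y), 40 mm thick, top face at z = 425 mm, on four square legs, each 30×30 mm in cross-section. The legs rest on z = 0, each flush with a corner of the seat.

B is an open bookshelf. Two side panels, each 22 mm thick, 334 mm deep and 1458 mm tall, stand 653 mm apart (outside-to-outside). Between them sit 5 shelves, each 32 mm thick and 334 mm deep, spanning the full gap between the sides. The bottom shelf rests on the floor (its underside at z = 0) and the clear gap between one shelf's top and the next shelf's underside is 310 mm.

C is a spool: two coaxial disc flanges of radius 140 mm and thickness 7 mm, joined by a core cylinder of radius 66 mm and height 208 mm. The lower flange rests on z = 0 and the three cylinders share a vertical axis.

The bookshelf is on the floor beside the stool on its +x side. The spool is on top of the stool.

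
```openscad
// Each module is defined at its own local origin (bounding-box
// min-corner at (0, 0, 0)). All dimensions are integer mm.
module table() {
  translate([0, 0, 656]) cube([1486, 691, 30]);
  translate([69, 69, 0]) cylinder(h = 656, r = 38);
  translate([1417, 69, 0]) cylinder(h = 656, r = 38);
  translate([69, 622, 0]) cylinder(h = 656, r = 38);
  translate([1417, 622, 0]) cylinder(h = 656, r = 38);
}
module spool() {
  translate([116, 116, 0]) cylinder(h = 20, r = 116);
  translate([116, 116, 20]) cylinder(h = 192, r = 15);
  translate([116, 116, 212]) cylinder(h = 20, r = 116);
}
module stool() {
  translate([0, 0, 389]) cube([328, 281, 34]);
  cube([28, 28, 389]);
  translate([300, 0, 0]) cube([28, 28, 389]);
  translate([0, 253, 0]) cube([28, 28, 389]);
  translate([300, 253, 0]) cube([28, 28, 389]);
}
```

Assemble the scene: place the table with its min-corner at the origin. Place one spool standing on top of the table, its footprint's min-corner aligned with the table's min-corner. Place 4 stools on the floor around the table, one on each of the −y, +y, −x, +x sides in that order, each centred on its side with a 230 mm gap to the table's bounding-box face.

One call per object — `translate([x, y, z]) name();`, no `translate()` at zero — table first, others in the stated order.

table();
translate([0, 0, 686]) spool();
translate([579, -511, 0]) stool();
translate([579, 921, 0]) stool();
translate([-558, 205, 0]) stool();
translate([1716, 205, 0]) stool();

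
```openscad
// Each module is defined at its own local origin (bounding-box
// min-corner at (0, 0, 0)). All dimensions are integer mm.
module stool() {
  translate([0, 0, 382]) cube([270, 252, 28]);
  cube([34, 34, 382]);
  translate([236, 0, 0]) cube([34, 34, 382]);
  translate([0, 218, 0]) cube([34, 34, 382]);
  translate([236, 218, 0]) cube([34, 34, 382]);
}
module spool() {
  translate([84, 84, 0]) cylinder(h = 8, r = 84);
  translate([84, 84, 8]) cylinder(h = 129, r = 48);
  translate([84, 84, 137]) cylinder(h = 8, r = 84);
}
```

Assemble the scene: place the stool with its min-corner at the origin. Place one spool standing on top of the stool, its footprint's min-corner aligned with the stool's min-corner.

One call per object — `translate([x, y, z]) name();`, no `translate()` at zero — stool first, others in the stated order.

stool();
translate([0, 0, 410]) spool();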